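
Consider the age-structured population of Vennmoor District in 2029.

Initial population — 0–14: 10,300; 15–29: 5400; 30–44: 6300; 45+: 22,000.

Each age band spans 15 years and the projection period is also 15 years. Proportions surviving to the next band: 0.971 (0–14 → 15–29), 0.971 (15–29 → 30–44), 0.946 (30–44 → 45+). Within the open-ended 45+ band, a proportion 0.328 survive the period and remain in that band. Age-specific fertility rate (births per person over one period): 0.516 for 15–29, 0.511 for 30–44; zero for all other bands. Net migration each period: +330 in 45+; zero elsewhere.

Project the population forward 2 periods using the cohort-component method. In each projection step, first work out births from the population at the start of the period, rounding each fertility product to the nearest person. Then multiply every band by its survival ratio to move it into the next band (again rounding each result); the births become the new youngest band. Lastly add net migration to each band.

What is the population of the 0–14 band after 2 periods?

7840

Period 1:
Births: 5400 * 0.516 = 2786  |  6300 * 0.511 = 3219 ⇒ total 6005
15–29: 10300 * 0.971 = 10001
30–44: 5400 * 0.971 = 5243
45+: 6300 * 0.946 + 22000 * 0.328 = 5960 + 7216 = 13176
Net migration: 45+ + 330 → 13506
→ [6005, 10001, 5243, 13506]
Period 2:
Births: 10001 * 0.516 = 5161  |  5243 * 0.511 = 2679 ⇒ total 7840
15–29: 6005 * 0.971 = 5831
30–44: 10001 * 0.971 = 9711
45+: 5243 * 0.946 + 13506 * 0.328 = 4960 + 4430 = 9390
Net migration: 45+ + 330 → 9720
→ [7840, 5831, 9711, 9720]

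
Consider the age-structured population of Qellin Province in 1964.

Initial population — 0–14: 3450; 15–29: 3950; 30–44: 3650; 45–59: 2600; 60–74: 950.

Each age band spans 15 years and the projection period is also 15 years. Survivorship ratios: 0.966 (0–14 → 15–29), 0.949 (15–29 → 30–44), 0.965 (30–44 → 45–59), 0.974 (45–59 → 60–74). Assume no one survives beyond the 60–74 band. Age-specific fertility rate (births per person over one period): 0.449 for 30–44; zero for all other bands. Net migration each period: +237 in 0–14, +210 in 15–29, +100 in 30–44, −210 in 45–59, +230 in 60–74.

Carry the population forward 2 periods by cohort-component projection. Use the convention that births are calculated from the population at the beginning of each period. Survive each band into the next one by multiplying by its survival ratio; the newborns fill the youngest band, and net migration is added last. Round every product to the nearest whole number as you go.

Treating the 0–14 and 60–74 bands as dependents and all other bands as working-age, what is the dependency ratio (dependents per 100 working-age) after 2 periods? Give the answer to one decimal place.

60.3

Period 1:
Births: 3650 * 0.449 = 1639
15–29: 3450 * 0.966 = 3333
30–44: 3950 * 0.949 = 3749
45–59: 3650 * 0.965 = 3522
60–74: 2600 * 0.974 = 2532
Net migration: 0–14 + 237 → 1876; 15–29 + 210 → 3543; 30–44 + 100 → 3849; 45–59 − 210 → 3312; 60–74 + 230 → 2762
Population now: 0–14=1876, 15–29=3543, 30–44=3849, 45–59=3312, 60–74=2762
Period 2:
Births: 3849 * 0.449 = 1728
15–29: 1876 * 0.966 = 1812
30–44: 3543 * 0.949 = 3362
45–59: 3849 * 0.965 = 3714
60–74: 3312 * 0.974 = 3226
Net migration: 0–14 + 237 → 1965; 15–29 + 210 → 2022; 30–44 + 100 → 3462; 45–59 − 210 → 3504; 60–74 + 230 → 3456
Population now: 0–14=1965, 15–29=2022, 30–44=3462, 45–59=3504, 60–74=3456
Dependents (band 0–14 + band 60–74) = 1965 + 3456 = 5421; working-age = 8988; ratio = 5421/8988 × 100 = 60.3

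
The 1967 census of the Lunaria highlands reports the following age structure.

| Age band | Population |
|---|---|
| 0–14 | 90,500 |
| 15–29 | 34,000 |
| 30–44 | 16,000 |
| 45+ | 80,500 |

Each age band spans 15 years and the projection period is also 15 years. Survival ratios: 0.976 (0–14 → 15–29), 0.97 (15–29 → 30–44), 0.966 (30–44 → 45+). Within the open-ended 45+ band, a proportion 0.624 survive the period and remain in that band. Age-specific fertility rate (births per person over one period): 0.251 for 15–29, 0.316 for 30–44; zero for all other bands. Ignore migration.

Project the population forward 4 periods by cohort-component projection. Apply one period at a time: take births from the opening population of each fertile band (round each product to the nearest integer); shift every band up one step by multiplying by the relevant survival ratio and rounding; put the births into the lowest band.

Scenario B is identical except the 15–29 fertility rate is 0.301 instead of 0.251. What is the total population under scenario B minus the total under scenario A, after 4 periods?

After projecting period 1:
Births: 34000 × 0.251 = 8534 ; 16000 × 0.316 = 5056 — total 13590
15–29: 90500 × 0.976 = 88328
30–44: 34000 × 0.97 = 32980
45+: 16000 × 0.966 + 80500 × 0.624 = 15456 + 50232 = 65688
Population now: 0–14=13590, 15–29=88328, 30–44=32980, 45+=65688
After projecting period 2:
Births: 88328 × 0.251 = 22170 ; 32980 × 0.316 = 10422 — total 32592
15–29: 13590 × 0.976 = 13264
30–44: 88328 × 0.97 = 85678
45+: 32980 × 0.966 + 65688 × 0.624 = 31859 + 40989 = 72848
Population now: 0–14=32592, 15–29=13264, 30–44=85678, 45+=72848
After projecting period 3:
Births: 13264 × 0.251 = 3329 ; 85678 × 0.316 = 27074 — total 30403
15–29: 32592 × 0.976 = 31810
30–44: 13264 × 0.97 = 12866
45+: 85678 × 0.966 + 72848 × 0.624 = 82765 + 45457 = 128222
Population now: 0–14=30403, 15–29=31810, 30–44=12866, 45+=128222
After projecting period 4:
Births: 31810 × 0.251 = 7984 ; 12866 × 0.316 = 4066 — total 12050
15–29: 30403 × 0.976 = 29673
30–44: 31810 × 0.97 = 30856
45+: 12866 × 0.966 + 128222 × 0.624 = 12429 + 80011 = 92440
Population now: 0–14=12050, 15–29=29673, 30–44=30856, 45+=92440
Scenario A total after 4 periods: 165019
Scenario B projection —
After projecting period 1:
Births: 34000 × 0.301 = 10234 ; 16000 × 0.316 = 5056 — total 15290
15–29: 90500 × 0.976 = 88328
30–44: 34000 × 0.97 = 32980
45+: 16000 × 0.966 + 80500 × 0.624 = 15456 + 50232 = 65688
Population now: 0–14=15290, 15–29=88328, 30–44=32980, 45+=65688
After projecting period 2:
Births: 88328 × 0.301 = 26587 ; 32980 × 0.316 = 10422 — total 37009
15–29: 15290 × 0.976 = 14923
30–44: 88328 × 0.97 = 85678
45+: 32980 × 0.966 + 65688 × 0.624 = 31859 + 40989 = 72848
Population now: 0–14=37009, 15–29=14923, 30–44=85678, 45+=72848
After projecting period 3:
Births: 14923 × 0.301 = 4492 ; 85678 × 0.316 = 27074 — total 31566
15–29: 37009 × 0.976 = 36121
30–44: 14923 × 0.97 = 14475
45+: 85678 × 0.966 + 72848 × 0.624 = 82765 + 45457 = 128222
Population now: 0–14=31566, 15–29=36121, 30–44=14475, 45+=128222
After projecting period 4:
Births: 36121 × 0.301 = 10872 ; 14475 × 0.316 = 4574 — total 15446
15–29: 31566 × 0.976 = 30808
30–44: 36121 × 0.97 = 35037
45+: 14475 × 0.966 + 128222 × 0.624 = 13983 + 80011 = 93994
Population now: 0–14=15446, 15–29=30808, 30–44=35037, 45+=93994
Scenario B total after 4 periods: 175285
Difference B − A = 175285 − 165019 = 10266

10266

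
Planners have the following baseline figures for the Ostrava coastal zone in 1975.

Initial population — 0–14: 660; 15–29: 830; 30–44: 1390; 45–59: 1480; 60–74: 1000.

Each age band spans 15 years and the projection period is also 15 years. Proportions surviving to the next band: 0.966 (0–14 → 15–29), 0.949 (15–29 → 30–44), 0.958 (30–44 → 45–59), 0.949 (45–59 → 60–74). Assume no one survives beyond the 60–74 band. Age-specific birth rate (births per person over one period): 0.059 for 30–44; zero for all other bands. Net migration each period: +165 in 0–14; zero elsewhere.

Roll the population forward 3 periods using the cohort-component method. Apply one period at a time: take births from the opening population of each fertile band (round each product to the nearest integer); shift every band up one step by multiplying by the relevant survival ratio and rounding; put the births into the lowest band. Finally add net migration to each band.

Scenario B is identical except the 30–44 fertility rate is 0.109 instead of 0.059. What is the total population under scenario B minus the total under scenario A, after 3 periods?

Call the groups 1 to 5, youngest first.
[period 1]
Births: 1390 * 0.059 = 82
Group 2: 660 * 0.966 = 638
Group 3: 830 * 0.949 = 788
Group 4: 1390 * 0.958 = 1332
Group 5: 1480 * 0.949 = 1405
Net migration: Group 1 + 165 → 247
End of period: [247, 638, 788, 1332, 1405]
[period 2]
Births: 788 * 0.059 = 46
Group 2: 247 * 0.966 = 239
Group 3: 638 * 0.949 = 605
Group 4: 788 * 0.958 = 755
Group 5: 1332 * 0.949 = 1264
Net migration: Group 1 + 165 → 211
End of period: [211, 239, 605, 755, 1264]
[period 3]
Births: 605 * 0.059 = 36
Group 2: 211 * 0.966 = 204
Group 3: 239 * 0.949 = 227
Group 4: 605 * 0.958 = 580
Group 5: 755 * 0.949 = 716
Net migration: Group 1 + 165 → 201
End of period: [201, 204, 227, 580, 716]
Scenario A total after 3 periods: 1928
Scenario B projection —
[period 1]
Births: 1390 * 0.109 = 152
Group 2: 660 * 0.966 = 638
Group 3: 830 * 0.949 = 788
Group 4: 1390 * 0.958 = 1332
Group 5: 1480 * 0.949 = 1405
Net migration: Group 1 + 165 → 317
End of period: [317, 638, 788, 1332, 1405]
[period 2]
Births: 788 * 0.109 = 86
Group 2: 317 * 0.966 = 306
Group 3: 638 * 0.949 = 605
Group 4: 788 * 0.958 = 755
Group 5: 1332 * 0.949 = 1264
Net migration: Group 1 + 165 → 251
End of period: [251, 306, 605, 755, 1264]
[period 3]
Births: 605 * 0.109 = 66
Group 2: 251 * 0.966 = 242
Group 3: 306 * 0.949 = 290
Group 4: 605 * 0.958 = 580
Group 5: 755 * 0.949 = 716
Net migration: Group 1 + 165 → 231
End of period: [231, 242, 290, 580, 716]
Scenario B total after 3 periods: 2059
Difference B − A = 2059 − 1928 = 131

131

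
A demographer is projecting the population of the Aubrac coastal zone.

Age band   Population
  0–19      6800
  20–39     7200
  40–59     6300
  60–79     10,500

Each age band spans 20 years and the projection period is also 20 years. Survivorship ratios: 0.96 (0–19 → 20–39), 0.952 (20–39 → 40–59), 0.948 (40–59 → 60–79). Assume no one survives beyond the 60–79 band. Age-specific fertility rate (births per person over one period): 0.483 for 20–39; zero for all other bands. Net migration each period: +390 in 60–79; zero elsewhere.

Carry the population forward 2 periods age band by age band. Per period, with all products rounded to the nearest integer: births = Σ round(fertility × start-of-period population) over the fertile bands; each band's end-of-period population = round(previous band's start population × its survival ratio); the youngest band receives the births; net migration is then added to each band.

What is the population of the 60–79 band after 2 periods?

Period 1:
Births: 7200 * 0.483 = 3478
20–39: 6800 * 0.96 = 6528
40–59: 7200 * 0.952 = 6854
60–79: 6300 * 0.948 = 5972
Net migration: 60–79 + 390 → 6362
→ [3478, 6528, 6854, 6362]
Period 2:
Births: 6528 * 0.483 = 3153
20–39: 3478 * 0.96 = 3339
40–59: 6528 * 0.952 = 6215
60–79: 6854 * 0.948 = 6498
Net migration: 60–79 + 390 → 6888
→ [3153, 3339, 6215, 6888]

6888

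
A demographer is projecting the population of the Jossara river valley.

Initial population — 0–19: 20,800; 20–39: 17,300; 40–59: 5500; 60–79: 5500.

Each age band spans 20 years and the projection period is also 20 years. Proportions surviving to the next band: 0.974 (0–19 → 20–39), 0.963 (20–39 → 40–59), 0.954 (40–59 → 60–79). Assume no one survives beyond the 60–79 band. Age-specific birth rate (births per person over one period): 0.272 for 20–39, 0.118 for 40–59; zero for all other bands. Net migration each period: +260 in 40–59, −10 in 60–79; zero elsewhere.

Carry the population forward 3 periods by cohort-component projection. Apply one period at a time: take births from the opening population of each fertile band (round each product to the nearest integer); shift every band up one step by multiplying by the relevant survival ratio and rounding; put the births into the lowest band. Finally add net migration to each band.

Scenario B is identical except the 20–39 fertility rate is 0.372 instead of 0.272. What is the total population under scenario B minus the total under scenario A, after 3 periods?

Period 1:
Births: 17300 × 0.272 = 4706, 5500 × 0.118 = 649 ⇒ total 5355
20–39: 20800 × 0.974 = 20259
40–59: 17300 × 0.963 = 16660
60–79: 5500 × 0.954 = 5247
Net migration: 40–59 + 260 → 16920; 60–79 − 10 → 5237
→ [5355, 20259, 16920, 5237]
Period 2:
Births: 20259 × 0.272 = 5510, 16920 × 0.118 = 1997 ⇒ total 7507
20–39: 5355 × 0.974 = 5216
40–59: 20259 × 0.963 = 19509
60–79: 16920 × 0.954 = 16142
Net migration: 40–59 + 260 → 19769; 60–79 − 10 → 16132
→ [7507, 5216, 19769, 16132]
Period 3:
Births: 5216 × 0.272 = 1419, 19769 × 0.118 = 2333 ⇒ total 3752
20–39: 7507 × 0.974 = 7312
40–59: 5216 × 0.963 = 5023
60–79: 19769 × 0.954 = 18860
Net migration: 40–59 + 260 → 5283; 60–79 − 10 → 18850
→ [3752, 7312, 5283, 18850]
Scenario A total after 3 periods: 35197
Scenario B projection —
Period 1:
Births: 17300 × 0.372 = 6436, 5500 × 0.118 = 649 ⇒ total 7085
20–39: 20800 × 0.974 = 20259
40–59: 17300 × 0.963 = 16660
60–79: 5500 × 0.954 = 5247
Net migration: 40–59 + 260 → 16920; 60–79 − 10 → 5237
→ [7085, 20259, 16920, 5237]
Period 2:
Births: 20259 × 0.372 = 7536, 16920 × 0.118 = 1997 ⇒ total 9533
20–39: 7085 × 0.974 = 6901
40–59: 20259 × 0.963 = 19509
60–79: 16920 × 0.954 = 16142
Net migration: 40–59 + 260 → 19769; 60–79 − 10 → 16132
→ [9533, 6901, 19769, 16132]
Period 3:
Births: 6901 × 0.372 = 2567, 19769 × 0.118 = 2333 ⇒ total 4900
20–39: 9533 × 0.974 = 9285
40–59: 6901 × 0.963 = 6646
60–79: 19769 × 0.954 = 18860
Net migration: 40–59 + 260 → 6906; 60–79 − 10 → 18850
→ [4900, 9285, 6906, 18850]
Scenario B total after 3 periods: 39941
Difference B − A = 39941 − 35197 = 4744

4744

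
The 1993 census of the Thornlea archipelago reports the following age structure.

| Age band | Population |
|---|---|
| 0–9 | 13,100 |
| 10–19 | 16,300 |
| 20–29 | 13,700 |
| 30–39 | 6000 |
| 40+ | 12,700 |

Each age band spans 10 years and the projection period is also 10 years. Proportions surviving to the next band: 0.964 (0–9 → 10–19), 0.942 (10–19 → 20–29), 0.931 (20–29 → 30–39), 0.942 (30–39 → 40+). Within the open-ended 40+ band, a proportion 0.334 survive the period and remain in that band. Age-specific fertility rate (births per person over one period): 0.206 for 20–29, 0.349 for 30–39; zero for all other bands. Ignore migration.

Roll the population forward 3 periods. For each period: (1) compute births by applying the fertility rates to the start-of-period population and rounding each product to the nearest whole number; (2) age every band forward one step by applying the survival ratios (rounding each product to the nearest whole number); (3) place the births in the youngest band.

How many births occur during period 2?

[period 1]
Births: 13700 * 0.206 = 2822, 6000 * 0.349 = 2094 ⇒ total 4916
10–19: 13100 * 0.964 = 12628
20–29: 16300 * 0.942 = 15355
30–39: 13700 * 0.931 = 12755
40+: 6000 * 0.942 + 12700 * 0.334 = 5652 + 4242 = 9894
End of period: [4916, 12628, 15355, 12755, 9894]
[period 2]
Births: 15355 * 0.206 = 3163, 12755 * 0.349 = 4451 ⇒ total 7614
10–19: 4916 * 0.964 = 4739
20–29: 12628 * 0.942 = 11896
30–39: 15355 * 0.931 = 14296
40+: 12755 * 0.942 + 9894 * 0.334 = 12015 + 3305 = 15320
End of period: [7614, 4739, 11896, 14296, 15320]

7614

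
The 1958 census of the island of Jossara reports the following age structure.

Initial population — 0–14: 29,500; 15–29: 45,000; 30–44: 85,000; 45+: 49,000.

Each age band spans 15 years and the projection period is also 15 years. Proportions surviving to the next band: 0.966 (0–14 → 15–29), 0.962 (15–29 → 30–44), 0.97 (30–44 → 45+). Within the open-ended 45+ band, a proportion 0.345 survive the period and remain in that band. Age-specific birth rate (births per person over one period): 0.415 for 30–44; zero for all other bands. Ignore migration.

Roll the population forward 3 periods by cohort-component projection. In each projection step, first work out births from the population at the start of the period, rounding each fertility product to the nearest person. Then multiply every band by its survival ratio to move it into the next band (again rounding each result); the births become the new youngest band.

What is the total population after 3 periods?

Numbering the groups 1..4 from youngest to oldest:
Period 1.
Births: 85000 × 0.415 = 35275
Group 2: 29500 × 0.966 = 28497
Group 3: 45000 × 0.962 = 43290
Group 4: 85000 × 0.97 + 49000 × 0.345 = 82450 + 16905 = 99355
Population now: 0–14=35275, 15–29=28497, 30–44=43290, 45+=99355
Period 2.
Births: 43290 × 0.415 = 17965
Group 2: 35275 × 0.966 = 34076
Group 3: 28497 × 0.962 = 27414
Group 4: 43290 × 0.97 + 99355 × 0.345 = 41991 + 34277 = 76268
Population now: 0–14=17965, 15–29=34076, 30–44=27414, 45+=76268
Period 3.
Births: 27414 × 0.415 = 11377
Group 2: 17965 × 0.966 = 17354
Group 3: 34076 × 0.962 = 32781
Group 4: 27414 × 0.97 + 76268 × 0.345 = 26592 + 26312 = 52904
Population now: 0–14=11377, 15–29=17354, 30–44=32781, 45+=52904
Total after period 3: 11377 + 17354 + 32781 + 52904 = 114416

114416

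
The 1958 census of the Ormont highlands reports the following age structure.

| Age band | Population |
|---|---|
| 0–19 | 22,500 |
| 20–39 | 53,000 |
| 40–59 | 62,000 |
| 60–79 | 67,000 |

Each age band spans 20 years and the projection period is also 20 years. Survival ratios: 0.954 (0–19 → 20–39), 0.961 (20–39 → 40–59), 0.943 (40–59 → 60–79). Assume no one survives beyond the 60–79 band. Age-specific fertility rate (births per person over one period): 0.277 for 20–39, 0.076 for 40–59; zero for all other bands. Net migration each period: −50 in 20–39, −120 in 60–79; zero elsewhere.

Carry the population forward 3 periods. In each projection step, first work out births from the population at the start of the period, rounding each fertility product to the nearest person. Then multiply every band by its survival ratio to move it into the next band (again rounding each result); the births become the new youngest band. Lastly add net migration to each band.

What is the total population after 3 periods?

Call the bands 1 to 4, youngest first.
Period 1.
Births: 53000 × 0.277 = 14681 ; 62000 × 0.076 = 4712 → total 19393
Band 2: 22500 × 0.954 = 21465
Band 3: 53000 × 0.961 = 50933
Band 4: 62000 × 0.943 = 58466
Net migration: Band 2 − 50 → 21415; Band 4 − 120 → 58346
End of period: [19393, 21415, 50933, 58346]
Period 2.
Births: 21415 × 0.277 = 5932 ; 50933 × 0.076 = 3871 → total 9803
Band 2: 19393 × 0.954 = 18501
Band 3: 21415 × 0.961 = 20580
Band 4: 50933 × 0.943 = 48030
Net migration: Band 2 − 50 → 18451; Band 4 − 120 → 47910
End of period: [9803, 18451, 20580, 47910]
Period 3.
Births: 18451 × 0.277 = 5111 ; 20580 × 0.076 = 1564 → total 6675
Band 2: 9803 × 0.954 = 9352
Band 3: 18451 × 0.961 = 17731
Band 4: 20580 × 0.943 = 19407
Net migration: Band 2 − 50 → 9302; Band 4 − 120 → 19287
End of period: [6675, 9302, 17731, 19287]
Total after period 3: 6675 + 9302 + 17731 + 19287 = 52995

52995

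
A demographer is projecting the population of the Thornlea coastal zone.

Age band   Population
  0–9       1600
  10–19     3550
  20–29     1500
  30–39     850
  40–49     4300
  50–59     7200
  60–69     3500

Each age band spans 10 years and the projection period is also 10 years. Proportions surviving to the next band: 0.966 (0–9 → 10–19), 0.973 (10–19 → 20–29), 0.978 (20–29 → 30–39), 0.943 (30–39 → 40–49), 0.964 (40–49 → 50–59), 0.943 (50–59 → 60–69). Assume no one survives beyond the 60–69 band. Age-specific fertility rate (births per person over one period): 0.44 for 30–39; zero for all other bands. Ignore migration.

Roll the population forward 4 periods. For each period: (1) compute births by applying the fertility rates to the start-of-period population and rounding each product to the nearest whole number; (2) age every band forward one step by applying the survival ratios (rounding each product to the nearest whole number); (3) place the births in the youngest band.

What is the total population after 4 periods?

[period 1]
Births: 850 * 0.44 = 374
10–19: 1600 * 0.966 = 1546
20–29: 3550 * 0.973 = 3454
30–39: 1500 * 0.978 = 1467
40–49: 850 * 0.943 = 802
50–59: 4300 * 0.964 = 4145
60–69: 7200 * 0.943 = 6790
Giving 374 / 1546 / 3454 / 1467 / 802 / 4145 / 6790.
[period 2]
Births: 1467 * 0.44 = 645
10–19: 374 * 0.966 = 361
20–29: 1546 * 0.973 = 1504
30–39: 3454 * 0.978 = 3378
40–49: 1467 * 0.943 = 1383
50–59: 802 * 0.964 = 773
60–69: 4145 * 0.943 = 3909
Giving 645 / 361 / 1504 / 3378 / 1383 / 773 / 3909.
[period 3]
Births: 3378 * 0.44 = 1486
10–19: 645 * 0.966 = 623
20–29: 361 * 0.973 = 351
30–39: 1504 * 0.978 = 1471
40–49: 3378 * 0.943 = 3185
50–59: 1383 * 0.964 = 1333
60–69: 773 * 0.943 = 729
Giving 1486 / 623 / 351 / 1471 / 3185 / 1333 / 729.
[period 4]
Births: 1471 * 0.44 = 647
10–19: 1486 * 0.966 = 1435
20–29: 623 * 0.973 = 606
30–39: 351 * 0.978 = 343
40–49: 1471 * 0.943 = 1387
50–59: 3185 * 0.964 = 3070
60–69: 1333 * 0.943 = 1257
Giving 647 / 1435 / 606 / 343 / 1387 / 3070 / 1257.
Total after period 4: 647 + 1435 + 606 + 343 + 1387 + 3070 + 1257 = 8745

8745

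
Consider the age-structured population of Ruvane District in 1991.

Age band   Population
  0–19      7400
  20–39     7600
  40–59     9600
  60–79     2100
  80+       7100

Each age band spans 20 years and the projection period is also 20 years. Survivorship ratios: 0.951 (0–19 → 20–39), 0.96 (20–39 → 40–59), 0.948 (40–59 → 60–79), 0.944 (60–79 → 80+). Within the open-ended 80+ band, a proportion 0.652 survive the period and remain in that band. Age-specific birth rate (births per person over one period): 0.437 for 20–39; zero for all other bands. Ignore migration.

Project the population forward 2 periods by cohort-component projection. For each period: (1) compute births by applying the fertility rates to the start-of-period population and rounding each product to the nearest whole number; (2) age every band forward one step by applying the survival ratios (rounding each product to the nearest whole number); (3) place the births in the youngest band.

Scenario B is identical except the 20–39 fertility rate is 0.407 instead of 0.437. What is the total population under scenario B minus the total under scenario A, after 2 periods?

Let band 1 be 0–19 through band 5 = 80+.
[period 1]
Births: 7600 * 0.437 = 3321
Band 2: 7400 * 0.951 = 7037
Band 3: 7600 * 0.96 = 7296
Band 4: 9600 * 0.948 = 9101
Band 5: 2100 * 0.944 + 7100 * 0.652 = 1982 + 4629 = 6611
Population now: 0–19=3321, 20–39=7037, 40–59=7296, 60–79=9101, 80+=6611
[period 2]
Births: 7037 * 0.437 = 3075
Band 2: 3321 * 0.951 = 3158
Band 3: 7037 * 0.96 = 6756
Band 4: 7296 * 0.948 = 6917
Band 5: 9101 * 0.944 + 6611 * 0.652 = 8591 + 4310 = 12901
Population now: 0–19=3075, 20–39=3158, 40–59=6756, 60–79=6917, 80+=12901
Scenario A total after 2 periods: 32807
Scenario B projection —
[period 1]
Births: 7600 * 0.407 = 3093
Band 2: 7400 * 0.951 = 7037
Band 3: 7600 * 0.96 = 7296
Band 4: 9600 * 0.948 = 9101
Band 5: 2100 * 0.944 + 7100 * 0.652 = 1982 + 4629 = 6611
Population now: 0–19=3093, 20–39=7037, 40–59=7296, 60–79=9101, 80+=6611
[period 2]
Births: 7037 * 0.407 = 2864
Band 2: 3093 * 0.951 = 2941
Band 3: 7037 * 0.96 = 6756
Band 4: 7296 * 0.948 = 6917
Band 5: 9101 * 0.944 + 6611 * 0.652 = 8591 + 4310 = 12901
Population now: 0–19=2864, 20–39=2941, 40–59=6756, 60–79=6917, 80+=12901
Scenario B total after 2 periods: 32379
Difference B − A = 32379 − 32807 = -428

-428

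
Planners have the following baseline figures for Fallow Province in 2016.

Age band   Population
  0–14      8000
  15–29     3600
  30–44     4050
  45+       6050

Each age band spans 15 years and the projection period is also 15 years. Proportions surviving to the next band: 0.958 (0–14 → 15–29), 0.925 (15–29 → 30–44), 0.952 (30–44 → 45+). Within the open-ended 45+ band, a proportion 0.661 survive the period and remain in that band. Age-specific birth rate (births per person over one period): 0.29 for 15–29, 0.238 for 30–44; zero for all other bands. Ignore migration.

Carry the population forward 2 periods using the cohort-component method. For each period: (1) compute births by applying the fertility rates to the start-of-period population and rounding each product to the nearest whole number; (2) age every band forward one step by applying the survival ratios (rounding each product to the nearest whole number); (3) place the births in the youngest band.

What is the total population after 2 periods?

Period 1:
Births: 3600 * 0.29 = 1044  |  4050 * 0.238 = 964 ⇒ total 2008
15–29: 8000 * 0.958 = 7664
30–44: 3600 * 0.925 = 3330
45+: 4050 * 0.952 + 6050 * 0.661 = 3856 + 3999 = 7855
→ [2008, 7664, 3330, 7855]
Period 2:
Births: 7664 * 0.29 = 2223  |  3330 * 0.238 = 793 ⇒ total 3016
15–29: 2008 * 0.958 = 1924
30–44: 7664 * 0.925 = 7089
45+: 3330 * 0.952 + 7855 * 0.661 = 3170 + 5192 = 8362
→ [3016, 1924, 7089, 8362]
Total after period 2: 3016 + 1924 + 7089 + 8362 = 20391

20391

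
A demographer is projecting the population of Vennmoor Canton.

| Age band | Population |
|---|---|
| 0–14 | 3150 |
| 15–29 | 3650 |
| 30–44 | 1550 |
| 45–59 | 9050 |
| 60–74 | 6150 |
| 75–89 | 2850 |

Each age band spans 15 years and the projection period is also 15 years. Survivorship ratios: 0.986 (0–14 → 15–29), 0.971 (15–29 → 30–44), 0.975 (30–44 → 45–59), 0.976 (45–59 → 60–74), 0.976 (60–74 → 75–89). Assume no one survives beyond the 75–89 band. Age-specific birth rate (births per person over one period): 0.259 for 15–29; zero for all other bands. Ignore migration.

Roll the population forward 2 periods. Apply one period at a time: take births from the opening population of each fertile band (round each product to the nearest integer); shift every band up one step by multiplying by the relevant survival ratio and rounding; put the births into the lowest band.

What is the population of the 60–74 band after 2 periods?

[period 1]
Births: 3650 × 0.259 = 945
15–29: 3150 × 0.986 = 3106
30–44: 3650 × 0.971 = 3544
45–59: 1550 × 0.975 = 1511
60–74: 9050 × 0.976 = 8833
75–89: 6150 × 0.976 = 6002
Giving 945 / 3106 / 3544 / 1511 / 8833 / 6002.
[period 2]
Births: 3106 × 0.259 = 804
15–29: 945 × 0.986 = 932
30–44: 3106 × 0.971 = 3016
45–59: 3544 × 0.975 = 3455
60–74: 1511 × 0.976 = 1475
75–89: 8833 × 0.976 = 8621
Giving 804 / 932 / 3016 / 3455 / 1475 / 8621.

1475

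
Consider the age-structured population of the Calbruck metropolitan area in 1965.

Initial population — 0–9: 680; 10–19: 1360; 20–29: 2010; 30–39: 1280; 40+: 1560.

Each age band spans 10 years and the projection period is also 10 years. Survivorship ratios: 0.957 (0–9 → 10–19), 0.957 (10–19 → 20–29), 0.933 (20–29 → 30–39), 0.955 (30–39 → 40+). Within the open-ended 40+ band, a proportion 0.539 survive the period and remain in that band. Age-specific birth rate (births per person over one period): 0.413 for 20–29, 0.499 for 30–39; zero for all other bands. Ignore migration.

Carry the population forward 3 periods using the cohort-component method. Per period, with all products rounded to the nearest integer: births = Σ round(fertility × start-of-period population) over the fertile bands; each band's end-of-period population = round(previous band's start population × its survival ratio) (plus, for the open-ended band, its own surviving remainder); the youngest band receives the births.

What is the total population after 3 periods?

6926

(Groups numbered youngest = 1 to oldest = 5.)
— Period 1 —
Births: 2010 × 0.413 = 830, 1280 × 0.499 = 639 — total 1469
Group 2: 680 × 0.957 = 651
Group 3: 1360 × 0.957 = 1302
Group 4: 2010 × 0.933 = 1875
Group 5: 1280 × 0.955 + 1560 × 0.539 = 1222 + 841 = 2063
Giving 1469 / 651 / 1302 / 1875 / 2063.
— Period 2 —
Births: 1302 × 0.413 = 538, 1875 × 0.499 = 936 — total 1474
Group 2: 1469 × 0.957 = 1406
Group 3: 651 × 0.957 = 623
Group 4: 1302 × 0.933 = 1215
Group 5: 1875 × 0.955 + 2063 × 0.539 = 1791 + 1112 = 2903
Giving 1474 / 1406 / 623 / 1215 / 2903.
— Period 3 —
Births: 623 × 0.413 = 257, 1215 × 0.499 = 606 — total 863
Group 2: 1474 × 0.957 = 1411
Group 3: 1406 × 0.957 = 1346
Group 4: 623 × 0.933 = 581
Group 5: 1215 × 0.955 + 2903 × 0.539 = 1160 + 1565 = 2725
Giving 863 / 1411 / 1346 / 581 / 2725.
Total after period 3: 863 + 1411 + 1346 + 581 + 2725 = 6926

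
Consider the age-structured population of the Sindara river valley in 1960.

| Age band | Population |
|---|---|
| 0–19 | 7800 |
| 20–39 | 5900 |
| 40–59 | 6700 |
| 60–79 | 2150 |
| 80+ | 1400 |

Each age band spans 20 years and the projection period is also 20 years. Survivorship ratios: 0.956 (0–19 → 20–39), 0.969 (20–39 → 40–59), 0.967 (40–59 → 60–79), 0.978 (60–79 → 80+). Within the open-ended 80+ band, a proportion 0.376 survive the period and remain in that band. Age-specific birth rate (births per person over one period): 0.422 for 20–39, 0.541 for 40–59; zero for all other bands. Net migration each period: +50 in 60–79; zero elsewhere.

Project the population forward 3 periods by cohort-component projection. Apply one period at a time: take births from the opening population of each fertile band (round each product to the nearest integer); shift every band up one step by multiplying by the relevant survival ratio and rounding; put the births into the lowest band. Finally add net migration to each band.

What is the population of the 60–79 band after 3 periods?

7038

Numbering the groups 1..5 from youngest to oldest:
After projecting period 1:
Births: 5900 × 0.422 = 2490 ; 6700 × 0.541 = 3625 ⇒ total 6115
Group 2: 7800 × 0.956 = 7457
Group 3: 5900 × 0.969 = 5717
Group 4: 6700 × 0.967 = 6479
Group 5: 2150 × 0.978 + 1400 × 0.376 = 2103 + 526 = 2629
Net migration: Group 4 + 50 → 6529
Population now: 0–19=6115, 20–39=7457, 40–59=5717, 60–79=6529, 80+=2629
After projecting period 2:
Births: 7457 × 0.422 = 3147 ; 5717 × 0.541 = 3093 ⇒ total 6240
Group 2: 6115 × 0.956 = 5846
Group 3: 7457 × 0.969 = 7226
Group 4: 5717 × 0.967 = 5528
Group 5: 6529 × 0.978 + 2629 × 0.376 = 6385 + 989 = 7374
Net migration: Group 4 + 50 → 5578
Population now: 0–19=6240, 20–39=5846, 40–59=7226, 60–79=5578, 80+=7374
After projecting period 3:
Births: 5846 × 0.422 = 2467 ; 7226 × 0.541 = 3909 ⇒ total 6376
Group 2: 6240 × 0.956 = 5965
Group 3: 5846 × 0.969 = 5665
Group 4: 7226 × 0.967 = 6988
Group 5: 5578 × 0.978 + 7374 × 0.376 = 5455 + 2773 = 8228
Net migration: Group 4 + 50 → 7038
Population now: 0–19=6376, 20–39=5965, 40–59=5665, 60–79=7038, 80+=8228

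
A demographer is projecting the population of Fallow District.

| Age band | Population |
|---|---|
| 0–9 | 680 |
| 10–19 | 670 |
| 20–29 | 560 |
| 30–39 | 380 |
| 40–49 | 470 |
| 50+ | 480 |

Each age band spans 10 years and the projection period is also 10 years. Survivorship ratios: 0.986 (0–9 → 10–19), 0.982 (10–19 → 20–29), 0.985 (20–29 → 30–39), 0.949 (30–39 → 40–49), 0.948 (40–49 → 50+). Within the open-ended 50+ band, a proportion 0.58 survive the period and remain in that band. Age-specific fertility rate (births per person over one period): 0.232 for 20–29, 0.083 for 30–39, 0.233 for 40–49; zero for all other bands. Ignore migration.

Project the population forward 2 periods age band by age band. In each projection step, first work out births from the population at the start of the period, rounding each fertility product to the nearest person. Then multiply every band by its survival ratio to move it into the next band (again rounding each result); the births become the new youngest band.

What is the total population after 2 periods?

3143

[period 1]
Births: 560 × 0.232 = 130, 380 × 0.083 = 32, 470 × 0.233 = 110 — total 272
10–19: 680 × 0.986 = 670
20–29: 670 × 0.982 = 658
30–39: 560 × 0.985 = 552
40–49: 380 × 0.949 = 361
50+: 470 × 0.948 + 480 × 0.58 = 446 + 278 = 724
Population now: 0–9=272, 10–19=670, 20–29=658, 30–39=552, 40–49=361, 50+=724
[period 2]
Births: 658 × 0.232 = 153, 552 × 0.083 = 46, 361 × 0.233 = 84 — total 283
10–19: 272 × 0.986 = 268
20–29: 670 × 0.982 = 658
30–39: 658 × 0.985 = 648
40–49: 552 × 0.949 = 524
50+: 361 × 0.948 + 724 × 0.58 = 342 + 420 = 762
Population now: 0–9=283, 10–19=268, 20–29=658, 30–39=648, 40–49=524, 50+=762
Total after period 2: 283 + 268 + 658 + 648 + 524 + 762 = 3143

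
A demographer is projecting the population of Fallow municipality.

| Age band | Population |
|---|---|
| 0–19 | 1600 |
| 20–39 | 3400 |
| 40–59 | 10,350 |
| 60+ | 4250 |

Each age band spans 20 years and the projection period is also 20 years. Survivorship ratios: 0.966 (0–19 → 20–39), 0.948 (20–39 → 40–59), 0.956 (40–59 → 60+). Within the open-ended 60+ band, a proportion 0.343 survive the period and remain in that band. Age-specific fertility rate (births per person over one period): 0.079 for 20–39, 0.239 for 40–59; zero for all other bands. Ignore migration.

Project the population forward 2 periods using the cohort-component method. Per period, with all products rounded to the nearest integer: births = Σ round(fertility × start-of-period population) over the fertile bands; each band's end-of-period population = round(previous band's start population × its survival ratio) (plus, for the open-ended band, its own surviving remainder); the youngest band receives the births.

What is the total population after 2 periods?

11983

(Bands numbered youngest = 1 to oldest = 4.)
— Period 1 —
Births: 3400 × 0.079 = 269, 10350 × 0.239 = 2474 → total 2743
Band 2: 1600 × 0.966 = 1546
Band 3: 3400 × 0.948 = 3223
Band 4: 10350 × 0.956 + 4250 × 0.343 = 9895 + 1458 = 11353
Giving 2743 / 1546 / 3223 / 11353.
— Period 2 —
Births: 1546 × 0.079 = 122, 3223 × 0.239 = 770 → total 892
Band 2: 2743 × 0.966 = 2650
Band 3: 1546 × 0.948 = 1466
Band 4: 3223 × 0.956 + 11353 × 0.343 = 3081 + 3894 = 6975
Giving 892 / 2650 / 1466 / 6975.
Total after period 2: 892 + 2650 + 1466 + 6975 = 11983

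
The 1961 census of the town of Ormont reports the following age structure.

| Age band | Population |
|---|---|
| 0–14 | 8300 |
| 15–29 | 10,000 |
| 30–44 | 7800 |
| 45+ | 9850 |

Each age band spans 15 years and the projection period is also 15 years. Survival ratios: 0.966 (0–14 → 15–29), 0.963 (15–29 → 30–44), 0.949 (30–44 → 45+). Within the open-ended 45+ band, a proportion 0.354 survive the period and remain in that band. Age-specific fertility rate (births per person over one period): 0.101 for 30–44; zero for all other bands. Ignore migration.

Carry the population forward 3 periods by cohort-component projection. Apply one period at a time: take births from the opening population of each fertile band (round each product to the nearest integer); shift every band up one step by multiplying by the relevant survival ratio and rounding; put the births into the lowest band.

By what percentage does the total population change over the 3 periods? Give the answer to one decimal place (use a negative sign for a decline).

-60.0

Call the groups 1 to 4, youngest first.
After projecting period 1:
Births: 7800 * 0.101 = 788
Group 2: 8300 * 0.966 = 8018
Group 3: 10000 * 0.963 = 9630
Group 4: 7800 * 0.949 + 9850 * 0.354 = 7402 + 3487 = 10889
→ [788, 8018, 9630, 10889]
After projecting period 2:
Births: 9630 * 0.101 = 973
Group 2: 788 * 0.966 = 761
Group 3: 8018 * 0.963 = 7721
Group 4: 9630 * 0.949 + 10889 * 0.354 = 9139 + 3855 = 12994
→ [973, 761, 7721, 12994]
After projecting period 3:
Births: 7721 * 0.101 = 780
Group 2: 973 * 0.966 = 940
Group 3: 761 * 0.963 = 733
Group 4: 7721 * 0.949 + 12994 * 0.354 = 7327 + 4600 = 11927
→ [780, 940, 733, 11927]
Total: 35950 → 14380; change = -21570; percentage change = -60.0%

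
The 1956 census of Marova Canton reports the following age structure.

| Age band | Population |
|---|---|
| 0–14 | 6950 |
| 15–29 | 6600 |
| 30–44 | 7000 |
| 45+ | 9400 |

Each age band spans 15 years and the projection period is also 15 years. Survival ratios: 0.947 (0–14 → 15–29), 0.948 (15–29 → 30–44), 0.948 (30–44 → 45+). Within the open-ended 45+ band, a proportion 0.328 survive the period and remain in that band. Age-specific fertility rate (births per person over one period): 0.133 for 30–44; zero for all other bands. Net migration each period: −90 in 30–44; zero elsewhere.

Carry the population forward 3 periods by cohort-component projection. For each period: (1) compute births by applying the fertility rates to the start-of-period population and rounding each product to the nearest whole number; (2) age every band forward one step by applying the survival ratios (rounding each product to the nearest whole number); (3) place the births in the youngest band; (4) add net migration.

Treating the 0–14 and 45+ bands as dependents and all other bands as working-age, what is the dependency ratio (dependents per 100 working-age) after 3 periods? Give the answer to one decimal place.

631.1

— Period 1 —
Births: 7000 × 0.133 = 931
15–29: 6950 × 0.947 = 6582
30–44: 6600 × 0.948 = 6257
45+: 7000 × 0.948 + 9400 × 0.328 = 6636 + 3083 = 9719
Net migration: 30–44 − 90 → 6167
End of period: [931, 6582, 6167, 9719]
— Period 2 —
Births: 6167 × 0.133 = 820
15–29: 931 × 0.947 = 882
30–44: 6582 × 0.948 = 6240
45+: 6167 × 0.948 + 9719 × 0.328 = 5846 + 3188 = 9034
Net migration: 30–44 − 90 → 6150
End of period: [820, 882, 6150, 9034]
— Period 3 —
Births: 6150 × 0.133 = 818
15–29: 820 × 0.947 = 777
30–44: 882 × 0.948 = 836
45+: 6150 × 0.948 + 9034 × 0.328 = 5830 + 2963 = 8793
Net migration: 30–44 − 90 → 746
End of period: [818, 777, 746, 8793]
Dependents (band 0–14 + band 45+) = 818 + 8793 = 9611; working-age = 1523; ratio = 9611/1523 × 100 = 631.1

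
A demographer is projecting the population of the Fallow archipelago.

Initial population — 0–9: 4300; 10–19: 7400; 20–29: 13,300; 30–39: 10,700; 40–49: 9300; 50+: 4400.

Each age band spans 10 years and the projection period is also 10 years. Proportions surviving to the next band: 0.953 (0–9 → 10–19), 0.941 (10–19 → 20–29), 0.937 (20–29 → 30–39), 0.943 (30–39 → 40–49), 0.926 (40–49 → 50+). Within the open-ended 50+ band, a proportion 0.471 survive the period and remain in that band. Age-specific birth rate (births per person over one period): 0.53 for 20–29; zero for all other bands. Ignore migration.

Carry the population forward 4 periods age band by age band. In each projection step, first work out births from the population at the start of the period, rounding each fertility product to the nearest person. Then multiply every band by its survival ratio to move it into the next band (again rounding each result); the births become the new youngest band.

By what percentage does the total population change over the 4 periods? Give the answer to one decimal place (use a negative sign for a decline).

Period 1.
Births: 13300 × 0.53 = 7049
10–19: 4300 × 0.953 = 4098
20–29: 7400 × 0.941 = 6963
30–39: 13300 × 0.937 = 12462
40–49: 10700 × 0.943 = 10090
50+: 9300 × 0.926 + 4400 × 0.471 = 8612 + 2072 = 10684
Population now: 0–9=7049, 10–19=4098, 20–29=6963, 30–39=12462, 40–49=10090, 50+=10684
Period 2.
Births: 6963 × 0.53 = 3690
10–19: 7049 × 0.953 = 6718
20–29: 4098 × 0.941 = 3856
30–39: 6963 × 0.937 = 6524
40–49: 12462 × 0.943 = 11752
50+: 10090 × 0.926 + 10684 × 0.471 = 9343 + 5032 = 14375
Population now: 0–9=3690, 10–19=6718, 20–29=3856, 30–39=6524, 40–49=11752, 50+=14375
Period 3.
Births: 3856 × 0.53 = 2044
10–19: 3690 × 0.953 = 3517
20–29: 6718 × 0.941 = 6322
30–39: 3856 × 0.937 = 3613
40–49: 6524 × 0.943 = 6152
50+: 11752 × 0.926 + 14375 × 0.471 = 10882 + 6771 = 17653
Population now: 0–9=2044, 10–19=3517, 20–29=6322, 30–39=3613, 40–49=6152, 50+=17653
Period 4.
Births: 6322 × 0.53 = 3351
10–19: 2044 × 0.953 = 1948
20–29: 3517 × 0.941 = 3309
30–39: 6322 × 0.937 = 5924
40–49: 3613 × 0.943 = 3407
50+: 6152 × 0.926 + 17653 × 0.471 = 5697 + 8315 = 14012
Population now: 0–9=3351, 10–19=1948, 20–29=3309, 30–39=5924, 40–49=3407, 50+=14012
Total: 49400 → 31951; change = -17449; percentage change = -35.3%

-35.3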